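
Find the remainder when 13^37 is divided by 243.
202

Repeated squaring. Binary of 37 = 100101.
13^1 ≡ 13 (mod 243); 13^2 ≡ 169 (mod 243); 13^4 ≡ 130 (mod 243); 13^8 ≡ 133 (mod 243); 13^16 ≡ 193 (mod 243); 13^32 ≡ 70 (mod 243)
13^37 = 13^1 × 13^4 × 13^32 ≡ 202 (mod 243)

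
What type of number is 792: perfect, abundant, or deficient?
abundant

Proper divisors of 792: sum = 1 + 2 + 3 + 4 + 6 + 8 + 9 + 11 + ... + 132 + 198 + 264 + 396 (23 divisors) = 1548
Since 1548 > 792, 792 is abundant.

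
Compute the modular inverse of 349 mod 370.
229

gcd(349, 370) = 1, so the inverse exists.
Extended Euclidean algorithm on (370, 349):
370 = 1 × 349 + 21  ⟹  21 = (1)·370 + (-1)·349
349 = 16 × 21 + 13  ⟹  13 = (-16)·370 + (17)·349
21 = 1 × 13 + 8  ⟹  8 = (17)·370 + (-18)·349
13 = 1 × 8 + 5  ⟹  5 = (-33)·370 + (35)·349
8 = 1 × 5 + 3  ⟹  3 = (50)·370 + (-53)·349
5 = 1 × 3 + 2  ⟹  2 = (-83)·370 + (88)·349
3 = 1 × 2 + 1  ⟹  1 = (133)·370 + (-141)·349
So (-141)·349 ≡ 1 (mod 370), i.e. 349^(-1) ≡ -141 ≡ 229 (mod 370).
Check: 349 × 229 = 79921 ≡ 1 (mod 370)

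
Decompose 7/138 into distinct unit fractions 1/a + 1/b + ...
1/20 + 1/1380

Greedy algorithm:
7/138: ceiling(138/7) = 20, use 1/20
1/1380: ceiling(1380/1) = 1380, use 1/1380
Result: 7/138 = 1/20 + 1/1380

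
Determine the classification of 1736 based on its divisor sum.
abundant

Proper divisors of 1736: sum = 1 + 2 + 4 + 7 + 8 + 14 + 28 + 31 + 56 + 62 + 124 + 217 + 248 + 434 + 868 = 2104
Since 2104 > 1736, 1736 is abundant.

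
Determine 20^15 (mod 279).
125

Repeated squaring. Binary of 15 = 1111.
20^1 ≡ 20 (mod 279); 20^2 ≡ 121 (mod 279); 20^4 ≡ 133 (mod 279); 20^8 ≡ 112 (mod 279)
20^15 = 20^1 × 20^2 × 20^4 × 20^8 ≡ 125 (mod 279)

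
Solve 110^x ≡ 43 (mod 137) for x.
55

Baby-step giant-step with step n = ⌈√137⌉ = 12.
Baby steps 110^j mod 137 (j:value) for j=0..11: 0:1, 1:110, 2:44, 3:45, 4:18, 5:62, 6:107, 7:125, 8:50, 9:20, 10:8, 11:58.
Giant-step multiplier: 110^(-12) ≡ 110^(136-12) = 110^124 ≡ 65 (mod 137).
Giant steps γ_i = 43·65^i mod 137: γ_0=43, γ_1=55, γ_2=13, γ_3=23, γ_4=125 (in table at j=7).
x = i·n + j = 4·12 + 7 = 55.
Check: 110^55 ≡ 43 (mod 137).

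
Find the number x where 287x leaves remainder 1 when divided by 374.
331

gcd(287, 374) = 1, so the inverse exists.
Extended Euclidean algorithm on (374, 287):
374 = 1 × 287 + 87  ⟹  87 = (1)·374 + (-1)·287
287 = 3 × 87 + 26  ⟹  26 = (-3)·374 + (4)·287
87 = 3 × 26 + 9  ⟹  9 = (10)·374 + (-13)·287
26 = 2 × 9 + 8  ⟹  8 = (-23)·374 + (30)·287
9 = 1 × 8 + 1  ⟹  1 = (33)·374 + (-43)·287
So (-43)·287 ≡ 1 (mod 374), i.e. 287^(-1) ≡ -43 ≡ 331 (mod 374).
Check: 287 × 331 = 94997 ≡ 1 (mod 374)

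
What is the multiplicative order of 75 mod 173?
172

173 is prime, so ord(75) divides φ(173) = 172.
Divisors of 172: 1, 2, 4, 43, 86, 172.
Repeated squaring: 75^1 ≡ 75, 75^2 ≡ 89, 75^4 ≡ 136, 75^8 ≡ 158, 75^16 ≡ 52, 75^32 ≡ 109, 75^64 ≡ 117, 75^128 ≡ 22 (mod 173).
Test 75^d mod 173 for each divisor d in increasing order:
75^1 ≡ 75
75^2 ≡ 89
75^4 ≡ 136
75^43 = 75^32·75^8·75^2·75^1 ≡ 80
75^86 = 75^64·75^16·75^4·75^2 ≡ 172
75^172 = 75^128·75^32·75^8·75^4 ≡ 1  ← first divisor giving 1
The order is 172.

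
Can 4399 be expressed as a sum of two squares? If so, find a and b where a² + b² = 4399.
Not possible

Factorization: 4399 = 53 × 83
By Fermat: n is sum of two squares iff every prime p ≡ 3 (mod 4) appears to even power.
Prime(s) ≡ 3 (mod 4) with odd exponent: [(83, 1)]
Therefore 4399 cannot be expressed as a² + b².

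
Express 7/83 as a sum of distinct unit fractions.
1/12 + 1/996

Greedy algorithm:
7/83: ceiling(83/7) = 12, use 1/12
1/996: ceiling(996/1) = 996, use 1/996
Result: 7/83 = 1/12 + 1/996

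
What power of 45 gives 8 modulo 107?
55

Baby-step giant-step with step n = ⌈√107⌉ = 11.
Baby steps 45^j mod 107 (j:value) for j=0..10: 0:1, 1:45, 2:99, 3:68, 4:64, 5:98, 6:23, 7:72, 8:30, 9:66, 10:81.
Giant-step multiplier: 45^(-11) ≡ 45^(106-11) = 45^95 ≡ 46 (mod 107).
Giant steps γ_i = 8·46^i mod 107: γ_0=8, γ_1=47, γ_2=22, γ_3=49, γ_4=7, γ_5=1 (in table at j=0).
x = i·n + j = 5·11 + 0 = 55.
Check: 45^55 ≡ 8 (mod 107).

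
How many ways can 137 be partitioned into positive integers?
11097645016

p(n) counts ways to write n as a sum of positive integers (order ignored).
Euler's pentagonal recurrence: p(k) = p(k-1) + p(k-2) - p(k-5) - p(k-7) + p(k-12) + p(k-15) - ... (offsets j(3j∓1)/2, signs ++--, p(0)=1, p(<0)=0).
DP table for k = 0..136: p(0)=1, p(1)=1, p(2)=2, p(3)=3, p(4)=5, p(5)=7, p(6)=11, p(7)=15, p(8)=22, p(9)=30, p(10)=42, p(11)=56, p(12)=77, p(13)=101, p(14)=135, p(15)=176, p(16)=231, p(17)=297, p(18)=385, p(19)=490, p(20)=627, p(21)=792, p(22)=1002, p(23)=1255, p(24)=1575, p(25)=1958, p(26)=2436, p(27)=3010, p(28)=3718, p(29)=4565, p(30)=5604, p(31)=6842, p(32)=8349, p(33)=10143, p(34)=12310, p(35)=14883, p(36)=17977, p(37)=21637, p(38)=26015, p(39)=31185, p(40)=37338, p(41)=44583, p(42)=53174, p(43)=63261, p(44)=75175, p(45)=89134, p(46)=105558, p(47)=124754, p(48)=147273, p(49)=173525, p(50)=204226, p(51)=239943, p(52)=281589, p(53)=329931, p(54)=386155, p(55)=451276, p(56)=526823, p(57)=614154, p(58)=715220, p(59)=831820, p(60)=966467, p(61)=1121505, p(62)=1300156, p(63)=1505499, p(64)=1741630, p(65)=2012558, p(66)=2323520, p(67)=2679689, p(68)=3087735, p(69)=3554345, p(70)=4087968, p(71)=4697205, p(72)=5392783, p(73)=6185689, p(74)=7089500, p(75)=8118264, p(76)=9289091, p(77)=10619863, p(78)=12132164, p(79)=13848650, p(80)=15796476, p(81)=18004327, p(82)=20506255, p(83)=23338469, p(84)=26543660, p(85)=30167357, p(86)=34262962, p(87)=38887673, p(88)=44108109, p(89)=49995925, p(90)=56634173, p(91)=64112359, p(92)=72533807, p(93)=82010177, p(94)=92669720, p(95)=104651419, p(96)=118114304, p(97)=133230930, p(98)=150198136, p(99)=169229875, p(100)=190569292, p(101)=214481126, p(102)=241265379, p(103)=271248950, p(104)=304801365, p(105)=342325709, p(106)=384276336, p(107)=431149389, p(108)=483502844, p(109)=541946240, p(110)=607163746, p(111)=679903203, p(112)=761002156, p(113)=851376628, p(114)=952050665, p(115)=1064144451, p(116)=1188908248, p(117)=1327710076, p(118)=1482074143, p(119)=1653668665, p(120)=1844349560, p(121)=2056148051, p(122)=2291320912, p(123)=2552338241, p(124)=2841940500, p(125)=3163127352, p(126)=3519222692, p(127)=3913864295, p(128)=4351078600, p(129)=4835271870, p(130)=5371315400, p(131)=5964539504, p(132)=6620830889, p(133)=7346629512, p(134)=8149040695, p(135)=9035836076, p(136)=10015581680.
Final step: p(137) = p(136) + p(135) - p(132) - p(130) + p(125) + p(122) - p(115) - p(111) + p(102) + p(97) - p(86) - p(80) + p(67) + p(60) - p(45) - p(37) + p(20) + p(11)
= 10015581680 + 9035836076 - 6620830889 - 5371315400 + 3163127352 + 2291320912 - 1064144451 - 679903203 + 241265379 + 133230930 - 34262962 - 15796476 + 2679689 + 966467 - 89134 - 21637 + 627 + 56
= 11097645016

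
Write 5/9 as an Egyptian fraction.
1/2 + 1/18

Greedy algorithm:
5/9: ceiling(9/5) = 2, use 1/2
1/18: ceiling(18/1) = 18, use 1/18
Result: 5/9 = 1/2 + 1/18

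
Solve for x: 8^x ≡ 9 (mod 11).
2

Baby-step giant-step with step n = ⌈√11⌉ = 4.
Baby steps 8^j mod 11 (j:value) for j=0..3: 0:1, 1:8, 2:9, 3:6.
h = 9 is already in the table at j=2, so x = 2.
Check: 8^2 ≡ 9 (mod 11).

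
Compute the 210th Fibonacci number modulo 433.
162

Matrix identity: Q^n = [[F_(n+1), F_n], [F_n, F_(n-1)]] with Q = [[1,1],[1,0]].
n = 210 = 11010010₂. Square-and-multiply, entries mod 433:
Q^1 = [[1,1],[1,0]]
Q^3 = (Q^1)²·Q = [[3,2],[2,1]]
Q^6 = (Q^3)² = [[13,8],[8,5]]
Q^13 = (Q^6)²·Q = [[377,233],[233,144]]
Q^26 = (Q^13)² = [[269,153],[153,116]]
Q^52 = (Q^26)² = [[77,17],[17,60]]
Q^105 = (Q^52)²·Q = [[320,156],[156,164]]
Q^210 = (Q^105)² = [[300,162],[162,138]]
F_210 mod 433 = Q^210[0][1] = 162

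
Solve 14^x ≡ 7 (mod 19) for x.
6

Baby-step giant-step with step n = ⌈√19⌉ = 5.
Baby steps 14^j mod 19 (j:value) for j=0..4: 0:1, 1:14, 2:6, 3:8, 4:17.
Giant-step multiplier: 14^(-5) ≡ 14^(18-5) = 14^13 ≡ 2 (mod 19).
Giant steps γ_i = 7·2^i mod 19: γ_0=7, γ_1=14 (in table at j=1).
x = i·n + j = 1·5 + 1 = 6.
Check: 14^6 ≡ 7 (mod 19).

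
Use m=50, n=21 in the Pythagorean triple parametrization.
(2059, 2100, 2941)

Euclid's formula: a = m² - n², b = 2mn, c = m² + n²
m = 50, n = 21
a = 50² - 21² = 2500 - 441 = 2059
b = 2 × 50 × 21 = 2100
c = 50² + 21² = 2500 + 441 = 2941
Verification: 2059² + 2100² = 4239481 + 4410000 = 8649481 = 2941² ✓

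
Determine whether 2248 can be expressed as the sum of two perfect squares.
22² + 42² (a=22, b=42)

Factorization: 2248 = 2^3 × 281
By Fermat: n is sum of two squares iff every prime p ≡ 3 (mod 4) appears to even power.
All primes ≡ 3 (mod 4) appear to even power.
Search a = 0, 1, 2, … for 2248 - a² a perfect square: first hit at a = 22: 2248 - 484 = 1764 = 42².
2248 = 22² + 42² = 484 + 1764 ✓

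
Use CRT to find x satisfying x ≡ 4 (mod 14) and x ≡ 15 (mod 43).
144

Using Chinese Remainder Theorem:
M = 14 × 43 = 602
M1 = 43, M2 = 14
y1 = 43^(-1) mod 14 = 1
y2 = 14^(-1) mod 43 = 40
x = (4×43×1 + 15×14×40) mod 602 = 144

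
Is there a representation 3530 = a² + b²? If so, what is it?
7² + 59² (a=7, b=59)

Factorization: 3530 = 2 × 5 × 353
By Fermat: n is sum of two squares iff every prime p ≡ 3 (mod 4) appears to even power.
All primes ≡ 3 (mod 4) appear to even power.
Search a = 0, 1, 2, … for 3530 - a² a perfect square: first hit at a = 7: 3530 - 49 = 3481 = 59².
3530 = 7² + 59² = 49 + 3481 ✓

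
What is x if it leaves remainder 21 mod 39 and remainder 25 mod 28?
333

Using Chinese Remainder Theorem:
M = 39 × 28 = 1092
M1 = 28, M2 = 39
y1 = 28^(-1) mod 39 = 7
y2 = 39^(-1) mod 28 = 23
x = (21×28×7 + 25×39×23) mod 1092 = 333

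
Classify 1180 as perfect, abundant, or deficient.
abundant

Proper divisors of 1180: sum = 1 + 2 + 4 + 5 + 10 + 20 + 59 + 118 + 236 + 295 + 590 = 1340
Since 1340 > 1180, 1180 is abundant.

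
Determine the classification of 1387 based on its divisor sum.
deficient

Proper divisors of 1387: sum = 1 + 19 + 73 = 93
Since 93 < 1387, 1387 is deficient.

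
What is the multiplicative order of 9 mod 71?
35

71 is prime, so ord(9) divides φ(71) = 70.
Divisors of 70: 1, 2, 5, 7, 10, 14, 35, 70.
Repeated squaring: 9^1 ≡ 9, 9^2 ≡ 10, 9^4 ≡ 29, 9^8 ≡ 60, 9^16 ≡ 50, 9^32 ≡ 15, 9^64 ≡ 12 (mod 71).
Test 9^d mod 71 for each divisor d in increasing order:
9^1 ≡ 9
9^2 ≡ 10
9^5 = 9^4·9^1 ≡ 48
9^7 = 9^4·9^2·9^1 ≡ 54
9^10 = 9^8·9^2 ≡ 32
9^14 = 9^8·9^4·9^2 ≡ 5
9^35 = 9^32·9^2·9^1 ≡ 1  ← first divisor giving 1
The order is 35.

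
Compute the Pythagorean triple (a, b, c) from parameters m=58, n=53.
(555, 6148, 6173)

Euclid's formula: a = m² - n², b = 2mn, c = m² + n²
m = 58, n = 53
a = 58² - 53² = 3364 - 2809 = 555
b = 2 × 58 × 53 = 6148
c = 58² + 53² = 3364 + 2809 = 6173
Verification: 555² + 6148² = 308025 + 37797904 = 38105929 = 6173² ✓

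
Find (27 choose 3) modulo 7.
6

Using Lucas' theorem:
Write n=27 and k=3 in base 7:
n in base 7: [3, 6]
k in base 7: [0, 3]
C(27,3) mod 7 = ∏ C(n_i, k_i) mod 7
Digit binomials (mod 7): C(3,0) = 1; C(6,3) = 20 ≡ 6
Product: 1 × 6 = 6 ≡ 6 (mod 7)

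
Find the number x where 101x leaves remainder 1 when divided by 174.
143

gcd(101, 174) = 1, so the inverse exists.
Extended Euclidean algorithm on (174, 101):
174 = 1 × 101 + 73  ⟹  73 = (1)·174 + (-1)·101
101 = 1 × 73 + 28  ⟹  28 = (-1)·174 + (2)·101
73 = 2 × 28 + 17  ⟹  17 = (3)·174 + (-5)·101
28 = 1 × 17 + 11  ⟹  11 = (-4)·174 + (7)·101
17 = 1 × 11 + 6  ⟹  6 = (7)·174 + (-12)·101
11 = 1 × 6 + 5  ⟹  5 = (-11)·174 + (19)·101
6 = 1 × 5 + 1  ⟹  1 = (18)·174 + (-31)·101
So (-31)·101 ≡ 1 (mod 174), i.e. 101^(-1) ≡ -31 ≡ 143 (mod 174).
Check: 101 × 143 = 14443 ≡ 1 (mod 174)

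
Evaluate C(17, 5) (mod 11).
6

Using Lucas' theorem:
Write n=17 and k=5 in base 11:
n in base 11: [1, 6]
k in base 11: [0, 5]
C(17,5) mod 11 = ∏ C(n_i, k_i) mod 11
Digit binomials (mod 11): C(1,0) = 1; C(6,5) = 6
Product: 1 × 6 = 6 ≡ 6 (mod 11)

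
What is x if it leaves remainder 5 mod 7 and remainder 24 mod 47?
306

Using Chinese Remainder Theorem:
M = 7 × 47 = 329
M1 = 47, M2 = 7
y1 = 47^(-1) mod 7 = 3
y2 = 7^(-1) mod 47 = 27
x = (5×47×3 + 24×7×27) mod 329 = 306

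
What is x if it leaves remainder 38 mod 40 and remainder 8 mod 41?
1238

Using Chinese Remainder Theorem:
M = 40 × 41 = 1640
M1 = 41, M2 = 40
y1 = 41^(-1) mod 40 = 1
y2 = 40^(-1) mod 41 = 40
x = (38×41×1 + 8×40×40) mod 1640 = 1238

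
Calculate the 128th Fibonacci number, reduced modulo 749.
511

Matrix identity: Q^n = [[F_(n+1), F_n], [F_n, F_(n-1)]] with Q = [[1,1],[1,0]].
n = 128 = 10000000₂. Square-and-multiply, entries mod 749:
Q^1 = [[1,1],[1,0]]
Q^2 = (Q^1)² = [[2,1],[1,1]]
Q^4 = (Q^2)² = [[5,3],[3,2]]
Q^8 = (Q^4)² = [[34,21],[21,13]]
Q^16 = (Q^8)² = [[99,238],[238,610]]
Q^32 = (Q^16)² = [[533,217],[217,316]]
Q^64 = (Q^32)² = [[120,728],[728,141]]
Q^128 = (Q^64)² = [[610,511],[511,99]]
F_128 mod 749 = Q^128[0][1] = 511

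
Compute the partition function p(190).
1667727404093

p(n) counts ways to write n as a sum of positive integers (order ignored).
Euler's pentagonal recurrence: p(k) = p(k-1) + p(k-2) - p(k-5) - p(k-7) + p(k-12) + p(k-15) - ... (offsets j(3j∓1)/2, signs ++--, p(0)=1, p(<0)=0).
DP table for k = 0..189: p(0)=1, p(1)=1, p(2)=2, p(3)=3, p(4)=5, p(5)=7, p(6)=11, p(7)=15, p(8)=22, p(9)=30, p(10)=42, p(11)=56, p(12)=77, p(13)=101, p(14)=135, p(15)=176, p(16)=231, p(17)=297, p(18)=385, p(19)=490, p(20)=627, p(21)=792, p(22)=1002, p(23)=1255, p(24)=1575, p(25)=1958, p(26)=2436, p(27)=3010, p(28)=3718, p(29)=4565, p(30)=5604, p(31)=6842, p(32)=8349, p(33)=10143, p(34)=12310, p(35)=14883, p(36)=17977, p(37)=21637, p(38)=26015, p(39)=31185, p(40)=37338, p(41)=44583, p(42)=53174, p(43)=63261, p(44)=75175, p(45)=89134, p(46)=105558, p(47)=124754, p(48)=147273, p(49)=173525, p(50)=204226, p(51)=239943, p(52)=281589, p(53)=329931, p(54)=386155, p(55)=451276, p(56)=526823, p(57)=614154, p(58)=715220, p(59)=831820, p(60)=966467, p(61)=1121505, p(62)=1300156, p(63)=1505499, p(64)=1741630, p(65)=2012558, p(66)=2323520, p(67)=2679689, p(68)=3087735, p(69)=3554345, p(70)=4087968, p(71)=4697205, p(72)=5392783, p(73)=6185689, p(74)=7089500, p(75)=8118264, p(76)=9289091, p(77)=10619863, p(78)=12132164, p(79)=13848650, p(80)=15796476, p(81)=18004327, p(82)=20506255, p(83)=23338469, p(84)=26543660, p(85)=30167357, p(86)=34262962, p(87)=38887673, p(88)=44108109, p(89)=49995925, p(90)=56634173, p(91)=64112359, p(92)=72533807, p(93)=82010177, p(94)=92669720, p(95)=104651419, p(96)=118114304, p(97)=133230930, p(98)=150198136, p(99)=169229875, p(100)=190569292, p(101)=214481126, p(102)=241265379, p(103)=271248950, p(104)=304801365, p(105)=342325709, p(106)=384276336, p(107)=431149389, p(108)=483502844, p(109)=541946240, p(110)=607163746, p(111)=679903203, p(112)=761002156, p(113)=851376628, p(114)=952050665, p(115)=1064144451, p(116)=1188908248, p(117)=1327710076, p(118)=1482074143, p(119)=1653668665, p(120)=1844349560, p(121)=2056148051, p(122)=2291320912, p(123)=2552338241, p(124)=2841940500, p(125)=3163127352, p(126)=3519222692, p(127)=3913864295, p(128)=4351078600, p(129)=4835271870, p(130)=5371315400, p(131)=5964539504, p(132)=6620830889, p(133)=7346629512, p(134)=8149040695, p(135)=9035836076, p(136)=10015581680, p(137)=11097645016, p(138)=12292341831, p(139)=13610949895, p(140)=15065878135, p(141)=16670689208, p(142)=18440293320, p(143)=20390982757, p(144)=22540654445, p(145)=24908858009, p(146)=27517052599, p(147)=30388671978, p(148)=33549419497, p(149)=37027355200, p(150)=40853235313, p(151)=45060624582, p(152)=49686288421, p(153)=54770336324, p(154)=60356673280, p(155)=66493182097, p(156)=73232243759, p(157)=80630964769, p(158)=88751778802, p(159)=97662728555, p(160)=107438159466, p(161)=118159068427, p(162)=129913904637, p(163)=142798995930, p(164)=156919475295, p(165)=172389800255, p(166)=189334822579, p(167)=207890420102, p(168)=228204732751, p(169)=250438925115, p(170)=274768617130, p(171)=301384802048, p(172)=330495499613, p(173)=362326859895, p(174)=397125074750, p(175)=435157697830, p(176)=476715857290, p(177)=522115831195, p(178)=571701605655, p(179)=625846753120, p(180)=684957390936, p(181)=749474411781, p(182)=819876908323, p(183)=896684817527, p(184)=980462880430, p(185)=1071823774337, p(186)=1171432692373, p(187)=1280011042268, p(188)=1398341745571, p(189)=1527273599625.
Final step: p(190) = p(189) + p(188) - p(185) - p(183) + p(178) + p(175) - p(168) - p(164) + p(155) + p(150) - p(139) - p(133) + p(120) + p(113) - p(98) - p(90) + p(73) + p(64) - p(45) - p(35) + p(14) + p(3)
= 1527273599625 + 1398341745571 - 1071823774337 - 896684817527 + 571701605655 + 435157697830 - 228204732751 - 156919475295 + 66493182097 + 40853235313 - 13610949895 - 7346629512 + 1844349560 + 851376628 - 150198136 - 56634173 + 6185689 + 1741630 - 89134 - 14883 + 135 + 3
= 1667727404093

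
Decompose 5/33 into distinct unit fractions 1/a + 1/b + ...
1/7 + 1/116 + 1/26796

Greedy algorithm:
5/33: ceiling(33/5) = 7, use 1/7
2/231: ceiling(231/2) = 116, use 1/116
1/26796: ceiling(26796/1) = 26796, use 1/26796
Result: 5/33 = 1/7 + 1/116 + 1/26796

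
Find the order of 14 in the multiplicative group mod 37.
12

37 is prime, so ord(14) divides φ(37) = 36.
Divisors of 36: 1, 2, 3, 4, 6, 9, 12, 18, 36.
Repeated squaring: 14^1 ≡ 14, 14^2 ≡ 11, 14^4 ≡ 10, 14^8 ≡ 26, 14^16 ≡ 10, 14^32 ≡ 26 (mod 37).
Test 14^d mod 37 for each divisor d in increasing order:
14^1 ≡ 14
14^2 ≡ 11
14^3 = 14^2·14^1 ≡ 6
14^4 ≡ 10
14^6 = 14^4·14^2 ≡ 36
14^9 = 14^8·14^1 ≡ 31
14^12 = 14^8·14^4 ≡ 1  ← first divisor giving 1
The order is 12.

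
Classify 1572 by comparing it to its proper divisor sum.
abundant

Proper divisors of 1572: sum = 1 + 2 + 3 + 4 + 6 + 12 + 131 + 262 + 393 + 524 + 786 = 2124
Since 2124 > 1572, 1572 is abundant.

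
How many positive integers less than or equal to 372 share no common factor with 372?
120

372 = 2^2 × 3 × 31
φ(n) = n × ∏(1 - 1/p) for each prime p dividing n
φ(372) = 372 × (1 - 1/2) × (1 - 1/3) × (1 - 1/31) = 120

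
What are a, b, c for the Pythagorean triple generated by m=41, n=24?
(1105, 1968, 2257)

Euclid's formula: a = m² - n², b = 2mn, c = m² + n²
m = 41, n = 24
a = 41² - 24² = 1681 - 576 = 1105
b = 2 × 41 × 24 = 1968
c = 41² + 24² = 1681 + 576 = 2257
Verification: 1105² + 1968² = 1221025 + 3873024 = 5094049 = 2257² ✓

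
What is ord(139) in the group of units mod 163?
162

163 is prime, so ord(139) divides φ(163) = 162.
Divisors of 162: 1, 2, 3, 6, 9, 18, 27, 54, 81, 162.
Repeated squaring: 139^1 ≡ 139, 139^2 ≡ 87, 139^4 ≡ 71, 139^8 ≡ 151, 139^16 ≡ 144, 139^32 ≡ 35, 139^64 ≡ 84, 139^128 ≡ 47 (mod 163).
Test 139^d mod 163 for each divisor d in increasing order:
139^1 ≡ 139
139^2 ≡ 87
139^3 = 139^2·139^1 ≡ 31
139^6 = 139^4·139^2 ≡ 146
139^9 = 139^8·139^1 ≡ 125
139^18 = 139^16·139^2 ≡ 140
139^27 = 139^16·139^8·139^2·139^1 ≡ 59
139^54 = 139^32·139^16·139^4·139^2 ≡ 58
139^81 = 139^64·139^16·139^1 ≡ 162
139^162 = 139^128·139^32·139^2 ≡ 1  ← first divisor giving 1
The order is 162.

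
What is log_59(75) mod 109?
48

Baby-step giant-step with step n = ⌈√109⌉ = 11.
Baby steps 59^j mod 109 (j:value) for j=0..10: 0:1, 1:59, 2:102, 3:23, 4:49, 5:57, 6:93, 7:37, 8:3, 9:68, 10:88.
Giant-step multiplier: 59^(-11) ≡ 59^(108-11) = 59^97 ≡ 79 (mod 109).
Giant steps γ_i = 75·79^i mod 109: γ_0=75, γ_1=39, γ_2=29, γ_3=2, γ_4=49 (in table at j=4).
x = i·n + j = 4·11 + 4 = 48.
Check: 59^48 ≡ 75 (mod 109).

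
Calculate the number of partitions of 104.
304801365

p(n) counts ways to write n as a sum of positive integers (order ignored).
Euler's pentagonal recurrence: p(k) = p(k-1) + p(k-2) - p(k-5) - p(k-7) + p(k-12) + p(k-15) - ... (offsets j(3j∓1)/2, signs ++--, p(0)=1, p(<0)=0).
DP table for k = 0..103: p(0)=1, p(1)=1, p(2)=2, p(3)=3, p(4)=5, p(5)=7, p(6)=11, p(7)=15, p(8)=22, p(9)=30, p(10)=42, p(11)=56, p(12)=77, p(13)=101, p(14)=135, p(15)=176, p(16)=231, p(17)=297, p(18)=385, p(19)=490, p(20)=627, p(21)=792, p(22)=1002, p(23)=1255, p(24)=1575, p(25)=1958, p(26)=2436, p(27)=3010, p(28)=3718, p(29)=4565, p(30)=5604, p(31)=6842, p(32)=8349, p(33)=10143, p(34)=12310, p(35)=14883, p(36)=17977, p(37)=21637, p(38)=26015, p(39)=31185, p(40)=37338, p(41)=44583, p(42)=53174, p(43)=63261, p(44)=75175, p(45)=89134, p(46)=105558, p(47)=124754, p(48)=147273, p(49)=173525, p(50)=204226, p(51)=239943, p(52)=281589, p(53)=329931, p(54)=386155, p(55)=451276, p(56)=526823, p(57)=614154, p(58)=715220, p(59)=831820, p(60)=966467, p(61)=1121505, p(62)=1300156, p(63)=1505499, p(64)=1741630, p(65)=2012558, p(66)=2323520, p(67)=2679689, p(68)=3087735, p(69)=3554345, p(70)=4087968, p(71)=4697205, p(72)=5392783, p(73)=6185689, p(74)=7089500, p(75)=8118264, p(76)=9289091, p(77)=10619863, p(78)=12132164, p(79)=13848650, p(80)=15796476, p(81)=18004327, p(82)=20506255, p(83)=23338469, p(84)=26543660, p(85)=30167357, p(86)=34262962, p(87)=38887673, p(88)=44108109, p(89)=49995925, p(90)=56634173, p(91)=64112359, p(92)=72533807, p(93)=82010177, p(94)=92669720, p(95)=104651419, p(96)=118114304, p(97)=133230930, p(98)=150198136, p(99)=169229875, p(100)=190569292, p(101)=214481126, p(102)=241265379, p(103)=271248950.
Final step: p(104) = p(103) + p(102) - p(99) - p(97) + p(92) + p(89) - p(82) - p(78) + p(69) + p(64) - p(53) - p(47) + p(34) + p(27) - p(12) - p(4)
= 271248950 + 241265379 - 169229875 - 133230930 + 72533807 + 49995925 - 20506255 - 12132164 + 3554345 + 1741630 - 329931 - 124754 + 12310 + 3010 - 77 - 5
= 304801365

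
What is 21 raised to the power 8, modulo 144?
81

Repeated squaring. Binary of 8 = 1000.
21^1 ≡ 21 (mod 144); 21^2 ≡ 9 (mod 144); 21^4 ≡ 81 (mod 144); 21^8 ≡ 81 (mod 144)
21^8 = 21^8 ≡ 81 (mod 144)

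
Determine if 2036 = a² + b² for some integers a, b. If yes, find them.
10² + 44² (a=10, b=44)

Factorization: 2036 = 2^2 × 509
By Fermat: n is sum of two squares iff every prime p ≡ 3 (mod 4) appears to even power.
All primes ≡ 3 (mod 4) appear to even power.
Search a = 0, 1, 2, … for 2036 - a² a perfect square: first hit at a = 10: 2036 - 100 = 1936 = 44².
2036 = 10² + 44² = 100 + 1936 ✓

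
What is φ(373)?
372

373 = 373
φ(n) = n × ∏(1 - 1/p) for each prime p dividing n
φ(373) = 373 × (1 - 1/373) = 372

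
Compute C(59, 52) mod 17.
8

Using Lucas' theorem:
Write n=59 and k=52 in base 17:
n in base 17: [3, 8]
k in base 17: [3, 1]
C(59,52) mod 17 = ∏ C(n_i, k_i) mod 17
Digit binomials (mod 17): C(3,3) = 1; C(8,1) = 8
Product: 1 × 8 = 8 ≡ 8 (mod 17)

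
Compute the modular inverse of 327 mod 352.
183

gcd(327, 352) = 1, so the inverse exists.
Extended Euclidean algorithm on (352, 327):
352 = 1 × 327 + 25  ⟹  25 = (1)·352 + (-1)·327
327 = 13 × 25 + 2  ⟹  2 = (-13)·352 + (14)·327
25 = 12 × 2 + 1  ⟹  1 = (157)·352 + (-169)·327
So (-169)·327 ≡ 1 (mod 352), i.e. 327^(-1) ≡ -169 ≡ 183 (mod 352).
Check: 327 × 183 = 59841 ≡ 1 (mod 352)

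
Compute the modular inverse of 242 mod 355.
333

gcd(242, 355) = 1, so the inverse exists.
Extended Euclidean algorithm on (355, 242):
355 = 1 × 242 + 113  ⟹  113 = (1)·355 + (-1)·242
242 = 2 × 113 + 16  ⟹  16 = (-2)·355 + (3)·242
113 = 7 × 16 + 1  ⟹  1 = (15)·355 + (-22)·242
So (-22)·242 ≡ 1 (mod 355), i.e. 242^(-1) ≡ -22 ≡ 333 (mod 355).
Check: 242 × 333 = 80586 ≡ 1 (mod 355)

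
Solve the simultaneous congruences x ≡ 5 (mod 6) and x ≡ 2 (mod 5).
17

Using Chinese Remainder Theorem:
M = 6 × 5 = 30
M1 = 5, M2 = 6
y1 = 5^(-1) mod 6 = 5
y2 = 6^(-1) mod 5 = 1
x = (5×5×5 + 2×6×1) mod 30 = 17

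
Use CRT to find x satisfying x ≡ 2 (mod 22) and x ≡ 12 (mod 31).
508

Using Chinese Remainder Theorem:
M = 22 × 31 = 682
M1 = 31, M2 = 22
y1 = 31^(-1) mod 22 = 5
y2 = 22^(-1) mod 31 = 24
x = (2×31×5 + 12×22×24) mod 682 = 508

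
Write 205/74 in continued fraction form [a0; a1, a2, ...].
[2; 1, 3, 2, 1, 5]

Euclidean algorithm steps:
205 = 2 × 74 + 57
74 = 1 × 57 + 17
57 = 3 × 17 + 6
17 = 2 × 6 + 5
6 = 1 × 5 + 1
5 = 5 × 1 + 0
Continued fraction: [2; 1, 3, 2, 1, 5]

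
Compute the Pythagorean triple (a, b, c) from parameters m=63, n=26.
(3293, 3276, 4645)

Euclid's formula: a = m² - n², b = 2mn, c = m² + n²
m = 63, n = 26
a = 63² - 26² = 3969 - 676 = 3293
b = 2 × 63 × 26 = 3276
c = 63² + 26² = 3969 + 676 = 4645
Verification: 3293² + 3276² = 10843849 + 10732176 = 21576025 = 4645² ✓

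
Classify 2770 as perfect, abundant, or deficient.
deficient

Proper divisors of 2770: sum = 1 + 2 + 5 + 10 + 277 + 554 + 1385 = 2234
Since 2234 < 2770, 2770 is deficient.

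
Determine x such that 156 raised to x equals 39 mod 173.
107

Baby-step giant-step with step n = ⌈√173⌉ = 14.
Baby steps 156^j mod 173 (j:value) for j=0..13: 0:1, 1:156, 2:116, 3:104, 4:135, 5:127, 6:90, 7:27, 8:60, 9:18, 10:40, 11:12, 12:142, 13:8.
Giant-step multiplier: 156^(-14) ≡ 156^(172-14) = 156^158 ≡ 159 (mod 173).
Giant steps γ_i = 39·159^i mod 173: γ_0=39, γ_1=146, γ_2=32, γ_3=71, γ_4=44, γ_5=76, γ_6=147, γ_7=18 (in table at j=9).
x = i·n + j = 7·14 + 9 = 107.
Check: 156^107 ≡ 39 (mod 173).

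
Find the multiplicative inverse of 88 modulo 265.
262

gcd(88, 265) = 1, so the inverse exists.
Extended Euclidean algorithm on (265, 88):
265 = 3 × 88 + 1  ⟹  1 = (1)·265 + (-3)·88
So (-3)·88 ≡ 1 (mod 265), i.e. 88^(-1) ≡ -3 ≡ 262 (mod 265).
Check: 88 × 262 = 23056 ≡ 1 (mod 265)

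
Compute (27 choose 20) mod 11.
0

Using Lucas' theorem:
Write n=27 and k=20 in base 11:
n in base 11: [2, 5]
k in base 11: [1, 9]
C(27,20) mod 11 = ∏ C(n_i, k_i) mod 11
Digit binomials (mod 11): C(2,1) = 2; C(5,9) = 0 (k_i > n_i)
Product: 2 × 0 = 0 ≡ 0 (mod 11)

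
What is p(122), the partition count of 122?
2291320912

p(n) counts ways to write n as a sum of positive integers (order ignored).
Euler's pentagonal recurrence: p(k) = p(k-1) + p(k-2) - p(k-5) - p(k-7) + p(k-12) + p(k-15) - ... (offsets j(3j∓1)/2, signs ++--, p(0)=1, p(<0)=0).
DP table for k = 0..121: p(0)=1, p(1)=1, p(2)=2, p(3)=3, p(4)=5, p(5)=7, p(6)=11, p(7)=15, p(8)=22, p(9)=30, p(10)=42, p(11)=56, p(12)=77, p(13)=101, p(14)=135, p(15)=176, p(16)=231, p(17)=297, p(18)=385, p(19)=490, p(20)=627, p(21)=792, p(22)=1002, p(23)=1255, p(24)=1575, p(25)=1958, p(26)=2436, p(27)=3010, p(28)=3718, p(29)=4565, p(30)=5604, p(31)=6842, p(32)=8349, p(33)=10143, p(34)=12310, p(35)=14883, p(36)=17977, p(37)=21637, p(38)=26015, p(39)=31185, p(40)=37338, p(41)=44583, p(42)=53174, p(43)=63261, p(44)=75175, p(45)=89134, p(46)=105558, p(47)=124754, p(48)=147273, p(49)=173525, p(50)=204226, p(51)=239943, p(52)=281589, p(53)=329931, p(54)=386155, p(55)=451276, p(56)=526823, p(57)=614154, p(58)=715220, p(59)=831820, p(60)=966467, p(61)=1121505, p(62)=1300156, p(63)=1505499, p(64)=1741630, p(65)=2012558, p(66)=2323520, p(67)=2679689, p(68)=3087735, p(69)=3554345, p(70)=4087968, p(71)=4697205, p(72)=5392783, p(73)=6185689, p(74)=7089500, p(75)=8118264, p(76)=9289091, p(77)=10619863, p(78)=12132164, p(79)=13848650, p(80)=15796476, p(81)=18004327, p(82)=20506255, p(83)=23338469, p(84)=26543660, p(85)=30167357, p(86)=34262962, p(87)=38887673, p(88)=44108109, p(89)=49995925, p(90)=56634173, p(91)=64112359, p(92)=72533807, p(93)=82010177, p(94)=92669720, p(95)=104651419, p(96)=118114304, p(97)=133230930, p(98)=150198136, p(99)=169229875, p(100)=190569292, p(101)=214481126, p(102)=241265379, p(103)=271248950, p(104)=304801365, p(105)=342325709, p(106)=384276336, p(107)=431149389, p(108)=483502844, p(109)=541946240, p(110)=607163746, p(111)=679903203, p(112)=761002156, p(113)=851376628, p(114)=952050665, p(115)=1064144451, p(116)=1188908248, p(117)=1327710076, p(118)=1482074143, p(119)=1653668665, p(120)=1844349560, p(121)=2056148051.
Final step: p(122) = p(121) + p(120) - p(117) - p(115) + p(110) + p(107) - p(100) - p(96) + p(87) + p(82) - p(71) - p(65) + p(52) + p(45) - p(30) - p(22) + p(5)
= 2056148051 + 1844349560 - 1327710076 - 1064144451 + 607163746 + 431149389 - 190569292 - 118114304 + 38887673 + 20506255 - 4697205 - 2012558 + 281589 + 89134 - 5604 - 1002 + 7
= 2291320912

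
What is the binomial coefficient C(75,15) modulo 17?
0

Using Lucas' theorem:
Write n=75 and k=15 in base 17:
n in base 17: [4, 7]
k in base 17: [0, 15]
C(75,15) mod 17 = ∏ C(n_i, k_i) mod 17
Digit binomials (mod 17): C(4,0) = 1; C(7,15) = 0 (k_i > n_i)
Product: 1 × 0 = 0 ≡ 0 (mod 17)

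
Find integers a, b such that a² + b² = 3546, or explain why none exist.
39² + 45² (a=39, b=45)

Factorization: 3546 = 2 × 3^2 × 197
By Fermat: n is sum of two squares iff every prime p ≡ 3 (mod 4) appears to even power.
All primes ≡ 3 (mod 4) appear to even power.
Search a = 0, 1, 2, … for 3546 - a² a perfect square: first hit at a = 39: 3546 - 1521 = 2025 = 45².
3546 = 39² + 45² = 1521 + 2025 ✓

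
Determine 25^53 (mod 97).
53

Repeated squaring. Binary of 53 = 110101.
25^1 ≡ 25 (mod 97); 25^2 ≡ 43 (mod 97); 25^4 ≡ 6 (mod 97); 25^8 ≡ 36 (mod 97); 25^16 ≡ 35 (mod 97); 25^32 ≡ 61 (mod 97)
25^53 = 25^1 × 25^4 × 25^16 × 25^32 ≡ 53 (mod 97)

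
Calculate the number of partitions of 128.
4351078600

p(n) counts ways to write n as a sum of positive integers (order ignored).
Euler's pentagonal recurrence: p(k) = p(k-1) + p(k-2) - p(k-5) - p(k-7) + p(k-12) + p(k-15) - ... (offsets j(3j∓1)/2, signs ++--, p(0)=1, p(<0)=0).
DP table for k = 0..127: p(0)=1, p(1)=1, p(2)=2, p(3)=3, p(4)=5, p(5)=7, p(6)=11, p(7)=15, p(8)=22, p(9)=30, p(10)=42, p(11)=56, p(12)=77, p(13)=101, p(14)=135, p(15)=176, p(16)=231, p(17)=297, p(18)=385, p(19)=490, p(20)=627, p(21)=792, p(22)=1002, p(23)=1255, p(24)=1575, p(25)=1958, p(26)=2436, p(27)=3010, p(28)=3718, p(29)=4565, p(30)=5604, p(31)=6842, p(32)=8349, p(33)=10143, p(34)=12310, p(35)=14883, p(36)=17977, p(37)=21637, p(38)=26015, p(39)=31185, p(40)=37338, p(41)=44583, p(42)=53174, p(43)=63261, p(44)=75175, p(45)=89134, p(46)=105558, p(47)=124754, p(48)=147273, p(49)=173525, p(50)=204226, p(51)=239943, p(52)=281589, p(53)=329931, p(54)=386155, p(55)=451276, p(56)=526823, p(57)=614154, p(58)=715220, p(59)=831820, p(60)=966467, p(61)=1121505, p(62)=1300156, p(63)=1505499, p(64)=1741630, p(65)=2012558, p(66)=2323520, p(67)=2679689, p(68)=3087735, p(69)=3554345, p(70)=4087968, p(71)=4697205, p(72)=5392783, p(73)=6185689, p(74)=7089500, p(75)=8118264, p(76)=9289091, p(77)=10619863, p(78)=12132164, p(79)=13848650, p(80)=15796476, p(81)=18004327, p(82)=20506255, p(83)=23338469, p(84)=26543660, p(85)=30167357, p(86)=34262962, p(87)=38887673, p(88)=44108109, p(89)=49995925, p(90)=56634173, p(91)=64112359, p(92)=72533807, p(93)=82010177, p(94)=92669720, p(95)=104651419, p(96)=118114304, p(97)=133230930, p(98)=150198136, p(99)=169229875, p(100)=190569292, p(101)=214481126, p(102)=241265379, p(103)=271248950, p(104)=304801365, p(105)=342325709, p(106)=384276336, p(107)=431149389, p(108)=483502844, p(109)=541946240, p(110)=607163746, p(111)=679903203, p(112)=761002156, p(113)=851376628, p(114)=952050665, p(115)=1064144451, p(116)=1188908248, p(117)=1327710076, p(118)=1482074143, p(119)=1653668665, p(120)=1844349560, p(121)=2056148051, p(122)=2291320912, p(123)=2552338241, p(124)=2841940500, p(125)=3163127352, p(126)=3519222692, p(127)=3913864295.
Final step: p(128) = p(127) + p(126) - p(123) - p(121) + p(116) + p(113) - p(106) - p(102) + p(93) + p(88) - p(77) - p(71) + p(58) + p(51) - p(36) - p(28) + p(11) + p(2)
= 3913864295 + 3519222692 - 2552338241 - 2056148051 + 1188908248 + 851376628 - 384276336 - 241265379 + 82010177 + 44108109 - 10619863 - 4697205 + 715220 + 239943 - 17977 - 3718 + 56 + 2
= 4351078600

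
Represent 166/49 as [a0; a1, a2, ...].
[3; 2, 1, 1, 2, 1, 2]

Euclidean algorithm steps:
166 = 3 × 49 + 19
49 = 2 × 19 + 11
19 = 1 × 11 + 8
11 = 1 × 8 + 3
8 = 2 × 3 + 2
3 = 1 × 2 + 1
2 = 2 × 1 + 0
Continued fraction: [3; 2, 1, 1, 2, 1, 2]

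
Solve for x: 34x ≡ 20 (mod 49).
x ≡ 15 (mod 49)

gcd(34, 49) = 1, which divides 20, so solutions exist.
Find 34^(-1) mod 49 by the extended Euclidean algorithm:
49 = 1 × 34 + 15  ⟹  15 = (1)·49 + (-1)·34
34 = 2 × 15 + 4  ⟹  4 = (-2)·49 + (3)·34
15 = 3 × 4 + 3  ⟹  3 = (7)·49 + (-10)·34
4 = 1 × 3 + 1  ⟹  1 = (-9)·49 + (13)·34
So (13)·34 ≡ 1 (mod 49), i.e. 34^(-1) ≡ 13 (mod 49).
x ≡ 13 × 20 = 260 ≡ 15 (mod 49).
Check: 34 × 15 = 510 ≡ 20 (mod 49).
Unique solution: x ≡ 15 (mod 49)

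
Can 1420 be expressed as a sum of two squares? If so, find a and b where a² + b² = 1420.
Not possible

Factorization: 1420 = 2^2 × 5 × 71
By Fermat: n is sum of two squares iff every prime p ≡ 3 (mod 4) appears to even power.
Prime(s) ≡ 3 (mod 4) with odd exponent: [(71, 1)]
Therefore 1420 cannot be expressed as a² + b².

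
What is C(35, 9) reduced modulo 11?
0

Using Lucas' theorem:
Write n=35 and k=9 in base 11:
n in base 11: [3, 2]
k in base 11: [0, 9]
C(35,9) mod 11 = ∏ C(n_i, k_i) mod 11
Digit binomials (mod 11): C(3,0) = 1; C(2,9) = 0 (k_i > n_i)
Product: 1 × 0 = 0 ≡ 0 (mod 11)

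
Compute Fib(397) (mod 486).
431

Matrix identity: Q^n = [[F_(n+1), F_n], [F_n, F_(n-1)]] with Q = [[1,1],[1,0]].
n = 397 = 110001101₂. Square-and-multiply, entries mod 486:
Q^1 = [[1,1],[1,0]]
Q^3 = (Q^1)²·Q = [[3,2],[2,1]]
Q^6 = (Q^3)² = [[13,8],[8,5]]
Q^12 = (Q^6)² = [[233,144],[144,89]]
Q^24 = (Q^12)² = [[181,198],[198,469]]
Q^49 = (Q^24)²·Q = [[433,37],[37,396]]
Q^99 = (Q^49)²·Q = [[345,290],[290,55]]
Q^198 = (Q^99)² = [[463,332],[332,131]]
Q^397 = (Q^198)²·Q = [[323,431],[431,378]]
F_397 mod 486 = Q^397[0][1] = 431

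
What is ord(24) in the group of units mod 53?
13

53 is prime, so ord(24) divides φ(53) = 52.
Divisors of 52: 1, 2, 4, 13, 26, 52.
Repeated squaring: 24^1 ≡ 24, 24^2 ≡ 46, 24^4 ≡ 49, 24^8 ≡ 16, 24^16 ≡ 44, 24^32 ≡ 28 (mod 53).
Test 24^d mod 53 for each divisor d in increasing order:
24^1 ≡ 24
24^2 ≡ 46
24^4 ≡ 49
24^13 = 24^8·24^4·24^1 ≡ 1  ← first divisor giving 1
The order is 13.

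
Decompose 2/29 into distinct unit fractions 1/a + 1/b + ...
1/15 + 1/435

Greedy algorithm:
2/29: ceiling(29/2) = 15, use 1/15
1/435: ceiling(435/1) = 435, use 1/435
Result: 2/29 = 1/15 + 1/435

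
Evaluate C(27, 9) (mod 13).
0

Using Lucas' theorem:
Write n=27 and k=9 in base 13:
n in base 13: [2, 1]
k in base 13: [0, 9]
C(27,9) mod 13 = ∏ C(n_i, k_i) mod 13
Digit binomials (mod 13): C(2,0) = 1; C(1,9) = 0 (k_i > n_i)
Product: 1 × 0 = 0 ≡ 0 (mod 13)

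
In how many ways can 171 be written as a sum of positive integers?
301384802048

p(n) counts ways to write n as a sum of positive integers (order ignored).
Euler's pentagonal recurrence: p(k) = p(k-1) + p(k-2) - p(k-5) - p(k-7) + p(k-12) + p(k-15) - ... (offsets j(3j∓1)/2, signs ++--, p(0)=1, p(<0)=0).
DP table for k = 0..170: p(0)=1, p(1)=1, p(2)=2, p(3)=3, p(4)=5, p(5)=7, p(6)=11, p(7)=15, p(8)=22, p(9)=30, p(10)=42, p(11)=56, p(12)=77, p(13)=101, p(14)=135, p(15)=176, p(16)=231, p(17)=297, p(18)=385, p(19)=490, p(20)=627, p(21)=792, p(22)=1002, p(23)=1255, p(24)=1575, p(25)=1958, p(26)=2436, p(27)=3010, p(28)=3718, p(29)=4565, p(30)=5604, p(31)=6842, p(32)=8349, p(33)=10143, p(34)=12310, p(35)=14883, p(36)=17977, p(37)=21637, p(38)=26015, p(39)=31185, p(40)=37338, p(41)=44583, p(42)=53174, p(43)=63261, p(44)=75175, p(45)=89134, p(46)=105558, p(47)=124754, p(48)=147273, p(49)=173525, p(50)=204226, p(51)=239943, p(52)=281589, p(53)=329931, p(54)=386155, p(55)=451276, p(56)=526823, p(57)=614154, p(58)=715220, p(59)=831820, p(60)=966467, p(61)=1121505, p(62)=1300156, p(63)=1505499, p(64)=1741630, p(65)=2012558, p(66)=2323520, p(67)=2679689, p(68)=3087735, p(69)=3554345, p(70)=4087968, p(71)=4697205, p(72)=5392783, p(73)=6185689, p(74)=7089500, p(75)=8118264, p(76)=9289091, p(77)=10619863, p(78)=12132164, p(79)=13848650, p(80)=15796476, p(81)=18004327, p(82)=20506255, p(83)=23338469, p(84)=26543660, p(85)=30167357, p(86)=34262962, p(87)=38887673, p(88)=44108109, p(89)=49995925, p(90)=56634173, p(91)=64112359, p(92)=72533807, p(93)=82010177, p(94)=92669720, p(95)=104651419, p(96)=118114304, p(97)=133230930, p(98)=150198136, p(99)=169229875, p(100)=190569292, p(101)=214481126, p(102)=241265379, p(103)=271248950, p(104)=304801365, p(105)=342325709, p(106)=384276336, p(107)=431149389, p(108)=483502844, p(109)=541946240, p(110)=607163746, p(111)=679903203, p(112)=761002156, p(113)=851376628, p(114)=952050665, p(115)=1064144451, p(116)=1188908248, p(117)=1327710076, p(118)=1482074143, p(119)=1653668665, p(120)=1844349560, p(121)=2056148051, p(122)=2291320912, p(123)=2552338241, p(124)=2841940500, p(125)=3163127352, p(126)=3519222692, p(127)=3913864295, p(128)=4351078600, p(129)=4835271870, p(130)=5371315400, p(131)=5964539504, p(132)=6620830889, p(133)=7346629512, p(134)=8149040695, p(135)=9035836076, p(136)=10015581680, p(137)=11097645016, p(138)=12292341831, p(139)=13610949895, p(140)=15065878135, p(141)=16670689208, p(142)=18440293320, p(143)=20390982757, p(144)=22540654445, p(145)=24908858009, p(146)=27517052599, p(147)=30388671978, p(148)=33549419497, p(149)=37027355200, p(150)=40853235313, p(151)=45060624582, p(152)=49686288421, p(153)=54770336324, p(154)=60356673280, p(155)=66493182097, p(156)=73232243759, p(157)=80630964769, p(158)=88751778802, p(159)=97662728555, p(160)=107438159466, p(161)=118159068427, p(162)=129913904637, p(163)=142798995930, p(164)=156919475295, p(165)=172389800255, p(166)=189334822579, p(167)=207890420102, p(168)=228204732751, p(169)=250438925115, p(170)=274768617130.
Final step: p(171) = p(170) + p(169) - p(166) - p(164) + p(159) + p(156) - p(149) - p(145) + p(136) + p(131) - p(120) - p(114) + p(101) + p(94) - p(79) - p(71) + p(54) + p(45) - p(26) - p(16)
= 274768617130 + 250438925115 - 189334822579 - 156919475295 + 97662728555 + 73232243759 - 37027355200 - 24908858009 + 10015581680 + 5964539504 - 1844349560 - 952050665 + 214481126 + 92669720 - 13848650 - 4697205 + 386155 + 89134 - 2436 - 231
= 301384802048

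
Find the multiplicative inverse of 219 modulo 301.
11

gcd(219, 301) = 1, so the inverse exists.
Extended Euclidean algorithm on (301, 219):
301 = 1 × 219 + 82  ⟹  82 = (1)·301 + (-1)·219
219 = 2 × 82 + 55  ⟹  55 = (-2)·301 + (3)·219
82 = 1 × 55 + 27  ⟹  27 = (3)·301 + (-4)·219
55 = 2 × 27 + 1  ⟹  1 = (-8)·301 + (11)·219
So (11)·219 ≡ 1 (mod 301), i.e. 219^(-1) ≡ 11 (mod 301).
Check: 219 × 11 = 2409 ≡ 1 (mod 301)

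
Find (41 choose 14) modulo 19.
0

Using Lucas' theorem:
Write n=41 and k=14 in base 19:
n in base 19: [2, 3]
k in base 19: [0, 14]
C(41,14) mod 19 = ∏ C(n_i, k_i) mod 19
Digit binomials (mod 19): C(2,0) = 1; C(3,14) = 0 (k_i > n_i)
Product: 1 × 0 = 0 ≡ 0 (mod 19)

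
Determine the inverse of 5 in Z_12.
5

gcd(5, 12) = 1, so the inverse exists.
Extended Euclidean algorithm on (12, 5):
12 = 2 × 5 + 2  ⟹  2 = (1)·12 + (-2)·5
5 = 2 × 2 + 1  ⟹  1 = (-2)·12 + (5)·5
So (5)·5 ≡ 1 (mod 12), i.e. 5^(-1) ≡ 5 (mod 12).
Check: 5 × 5 = 25 ≡ 1 (mod 12)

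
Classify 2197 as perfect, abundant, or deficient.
deficient

Proper divisors of 2197: sum = 1 + 13 + 169 = 183
Since 183 < 2197, 2197 is deficient.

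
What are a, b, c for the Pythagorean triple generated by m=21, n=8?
(377, 336, 505)

Euclid's formula: a = m² - n², b = 2mn, c = m² + n²
m = 21, n = 8
a = 21² - 8² = 441 - 64 = 377
b = 2 × 21 × 8 = 336
c = 21² + 8² = 441 + 64 = 505
Verification: 377² + 336² = 142129 + 112896 = 255025 = 505² ✓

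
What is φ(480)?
128

480 = 2^5 × 3 × 5
φ(n) = n × ∏(1 - 1/p) for each prime p dividing n
φ(480) = 480 × (1 - 1/2) × (1 - 1/3) × (1 - 1/5) = 128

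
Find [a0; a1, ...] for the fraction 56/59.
[0; 1, 18, 1, 2]

Euclidean algorithm steps:
56 = 0 × 59 + 56
59 = 1 × 56 + 3
56 = 18 × 3 + 2
3 = 1 × 2 + 1
2 = 2 × 1 + 0
Continued fraction: [0; 1, 18, 1, 2]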